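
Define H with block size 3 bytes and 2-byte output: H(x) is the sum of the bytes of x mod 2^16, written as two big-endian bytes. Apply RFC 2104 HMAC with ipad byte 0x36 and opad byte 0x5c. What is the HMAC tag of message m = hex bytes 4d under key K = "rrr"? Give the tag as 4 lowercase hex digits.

00a4

Key "rrr" = 72 72 72 is exactly B = 3 bytes: K' = 72 72 72.
K' ⊕ ipad = 44 44 44.  K' ⊕ opad = 2e 2e 2e.
Inner input = (K'⊕ipad) ∥ m = 44 44 44 ∥ 4d.
Inner hash: sum = 68+68+68+77 = 281 → 01 19.
Outer input = (K'⊕opad) ∥ inner = 2e 2e 2e ∥ 01 19.
Outer hash (tag): sum = 46+46+46+1+25 = 164 → 00 a4.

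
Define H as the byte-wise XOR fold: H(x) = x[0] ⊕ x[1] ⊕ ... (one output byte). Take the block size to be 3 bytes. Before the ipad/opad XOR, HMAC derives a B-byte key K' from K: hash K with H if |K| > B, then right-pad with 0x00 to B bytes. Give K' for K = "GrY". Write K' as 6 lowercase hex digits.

Key "GrY" = 47 72 59 is exactly B = 3 bytes: K' = 47 72 59.

477259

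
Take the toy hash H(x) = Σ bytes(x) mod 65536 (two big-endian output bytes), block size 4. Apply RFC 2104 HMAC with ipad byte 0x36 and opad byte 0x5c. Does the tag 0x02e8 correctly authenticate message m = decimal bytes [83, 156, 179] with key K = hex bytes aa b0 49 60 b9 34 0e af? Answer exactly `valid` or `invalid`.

valid

Key hex bytes aa b0 49 60 b9 34 0e af is 8 bytes > B = 4, so hash it first: H(key) = 03 ad, then zero-pad to 4 bytes: K' = 03 ad 00 00.
K' ⊕ ipad = 35 9b 36 36; K' ⊕ opad = 5f f1 5c 5c.
Inner hash: sum = 53+155+54+54+83+156+179 = 734 → 02 de.
Outer hash (recomputed tag): sum = 95+241+92+92+2+222 = 744 → 02 e8.
Recomputed tag = 02e8; claimed = 02e8 → match.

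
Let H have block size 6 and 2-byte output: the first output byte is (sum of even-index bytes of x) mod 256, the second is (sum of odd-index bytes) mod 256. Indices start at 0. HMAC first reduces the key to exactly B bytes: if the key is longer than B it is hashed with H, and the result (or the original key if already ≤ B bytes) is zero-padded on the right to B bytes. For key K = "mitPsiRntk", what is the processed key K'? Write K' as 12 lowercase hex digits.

1afb00000000

|K| = 10 > B = 6, so first hash the key.
H(K): even-index sum = 538 mod 256 = 26; odd-index sum = 507 mod 256 = 251 → 1a fb.
Zero-pad H(K) = 1a fb to 6 bytes: K' = 1a fb 00 00 00 00.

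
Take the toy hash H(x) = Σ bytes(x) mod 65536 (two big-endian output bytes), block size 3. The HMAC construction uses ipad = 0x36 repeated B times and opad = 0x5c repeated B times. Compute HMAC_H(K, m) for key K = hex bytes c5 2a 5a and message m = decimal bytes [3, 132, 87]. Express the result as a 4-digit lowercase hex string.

0170

Key hex bytes c5 2a 5a is exactly B = 3 bytes: K' = c5 2a 5a.
K' ⊕ ipad = f3 1c 6c.  K' ⊕ opad = 99 76 06.
Inner input = (K'⊕ipad) ∥ m = f3 1c 6c ∥ 03 84 57.
Inner hash: sum = 243+28+108+3+132+87 = 601 → 02 59.
Outer input = (K'⊕opad) ∥ inner = 99 76 06 ∥ 02 59.
Outer hash (tag): sum = 153+118+6+2+89 = 368 → 01 70.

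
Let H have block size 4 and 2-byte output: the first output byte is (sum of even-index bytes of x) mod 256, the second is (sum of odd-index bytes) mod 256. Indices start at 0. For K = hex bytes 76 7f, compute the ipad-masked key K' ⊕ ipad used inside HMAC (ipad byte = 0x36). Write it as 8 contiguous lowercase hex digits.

40493636

Key hex bytes 76 7f is 2 bytes ≤ B = 4; zero-pad to 4 bytes: K' = 76 7f 00 00.
XOR each byte with 0x36: 76⊕36=40, 7f⊕36=49, 00⊕36=36, 00⊕36=36.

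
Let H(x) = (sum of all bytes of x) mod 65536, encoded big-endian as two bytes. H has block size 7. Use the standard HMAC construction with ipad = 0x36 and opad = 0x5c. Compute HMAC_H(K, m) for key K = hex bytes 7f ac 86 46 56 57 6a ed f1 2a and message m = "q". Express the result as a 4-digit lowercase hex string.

0342

Key hex bytes 7f ac 86 46 56 57 6a ed f1 2a is 10 bytes > B = 7, so hash it first: H(key) = 05 16, then zero-pad to 7 bytes: K' = 05 16 00 00 00 00 00.
K' ⊕ ipad = 33 20 36 36 36 36 36.  K' ⊕ opad = 59 4a 5c 5c 5c 5c 5c.
Inner input = (K'⊕ipad) ∥ m = 33 20 36 36 36 36 36 ∥ 71.
Inner hash: sum = 51+32+54+54+54+54+54+113 = 466 → 01 d2.
Outer input = (K'⊕opad) ∥ inner = 59 4a 5c 5c 5c 5c 5c ∥ 01 d2.
Outer hash (tag): sum = 89+74+92+92+92+92+92+1+210 = 834 → 03 42.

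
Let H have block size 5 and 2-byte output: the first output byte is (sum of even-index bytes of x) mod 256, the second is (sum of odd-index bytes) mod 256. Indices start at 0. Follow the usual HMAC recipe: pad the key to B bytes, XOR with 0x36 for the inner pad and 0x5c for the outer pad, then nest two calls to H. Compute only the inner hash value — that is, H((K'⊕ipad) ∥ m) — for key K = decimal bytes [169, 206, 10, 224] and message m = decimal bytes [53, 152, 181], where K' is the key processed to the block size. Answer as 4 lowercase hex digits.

Key decimal bytes [169, 206, 10, 224] = a9 ce 0a e0 is 4 bytes ≤ B = 5; zero-pad to 5 bytes: K' = a9 ce 0a e0 00.
K' ⊕ ipad = 9f f8 3c d6 36.
Inner input = 9f f8 3c d6 36 ∥ 35 98 b5.
Inner hash: even-index sum = 425 mod 256 = 169; odd-index sum = 696 mod 256 = 184 → a9 b8.

a9b8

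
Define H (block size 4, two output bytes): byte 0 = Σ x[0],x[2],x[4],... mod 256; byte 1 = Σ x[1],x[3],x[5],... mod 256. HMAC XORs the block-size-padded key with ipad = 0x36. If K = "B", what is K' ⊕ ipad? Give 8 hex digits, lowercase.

Key "B" = 42 is 1 byte ≤ B = 4; zero-pad to 4 bytes: K' = 42 00 00 00.
XOR each byte with 0x36: 42⊕36=74, 00⊕36=36, 00⊕36=36, 00⊕36=36.

74363636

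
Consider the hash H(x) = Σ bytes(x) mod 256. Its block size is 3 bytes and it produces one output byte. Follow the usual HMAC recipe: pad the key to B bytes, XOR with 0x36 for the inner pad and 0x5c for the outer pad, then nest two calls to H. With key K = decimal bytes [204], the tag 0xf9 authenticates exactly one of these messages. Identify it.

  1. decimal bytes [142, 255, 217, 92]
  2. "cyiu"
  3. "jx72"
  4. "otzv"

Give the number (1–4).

3

Key decimal bytes [204] = cc is 1 byte ≤ B = 3; zero-pad to 3 bytes: K' = cc 00 00.
K' ⊕ ipad = fa 36 36; K' ⊕ opad = 90 5c 5c.
m1: inner = H(fa 36 36 8e ff d9 5c) = 28; tag = H(90 5c 5c 28) = 70
m2: inner = H(fa 36 36 63 79 69 75) = 20; tag = H(90 5c 5c 20) = 68
m3: inner = H(fa 36 36 6a 78 37 32) = b1; tag = H(90 5c 5c b1) = f9 ← matches
m4: inner = H(fa 36 36 6f 74 7a 76) = 39; tag = H(90 5c 5c 39) = 81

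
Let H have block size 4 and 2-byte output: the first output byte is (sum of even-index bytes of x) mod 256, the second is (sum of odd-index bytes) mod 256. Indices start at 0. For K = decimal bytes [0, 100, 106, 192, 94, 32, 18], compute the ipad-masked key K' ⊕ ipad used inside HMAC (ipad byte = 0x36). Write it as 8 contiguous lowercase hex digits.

Key decimal bytes [0, 100, 106, 192, 94, 32, 18] = 00 64 6a c0 5e 20 12 is 7 bytes > B = 4, so hash it first: H(key) = da 44, then zero-pad to 4 bytes: K' = da 44 00 00.
XOR each byte with 0x36: da⊕36=ec, 44⊕36=72, 00⊕36=36, 00⊕36=36.

ec723636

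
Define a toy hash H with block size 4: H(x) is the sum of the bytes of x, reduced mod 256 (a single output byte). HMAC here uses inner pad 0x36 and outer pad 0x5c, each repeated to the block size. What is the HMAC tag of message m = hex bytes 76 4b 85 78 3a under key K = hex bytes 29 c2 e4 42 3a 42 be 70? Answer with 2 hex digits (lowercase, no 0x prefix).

22

Key hex bytes 29 c2 e4 42 3a 42 be 70 is 8 bytes > B = 4, so hash it first: H(key) = bb, then zero-pad to 4 bytes: K' = bb 00 00 00.
K' ⊕ ipad = 8d 36 36 36.  K' ⊕ opad = e7 5c 5c 5c.
Inner input = (K'⊕ipad) ∥ m = 8d 36 36 36 ∥ 76 4b 85 78 3a.
Inner hash: sum = 141+54+54+54+118+75+133+120+58 = 807; mod 256 = 39 → 27.
Outer input = (K'⊕opad) ∥ inner = e7 5c 5c 5c ∥ 27.
Outer hash (tag): sum = 231+92+92+92+39 = 546; mod 256 = 34 → 22.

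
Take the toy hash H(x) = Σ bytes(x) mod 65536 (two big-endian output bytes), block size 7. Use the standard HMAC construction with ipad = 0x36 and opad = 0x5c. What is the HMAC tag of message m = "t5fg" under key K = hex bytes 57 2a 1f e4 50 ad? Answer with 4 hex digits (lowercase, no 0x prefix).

Key hex bytes 57 2a 1f e4 50 ad is 6 bytes ≤ B = 7; zero-pad to 7 bytes: K' = 57 2a 1f e4 50 ad 00.
K' ⊕ ipad = 61 1c 29 d2 66 9b 36.  K' ⊕ opad = 0b 76 43 b8 0c f1 5c.
Inner input = (K'⊕ipad) ∥ m = 61 1c 29 d2 66 9b 36 ∥ 74 35 66 67.
Inner hash: sum = 97+28+41+210+102+155+54+116+53+102+103 = 1061 → 04 25.
Outer input = (K'⊕opad) ∥ inner = 0b 76 43 b8 0c f1 5c ∥ 04 25.
Outer hash (tag): sum = 11+118+67+184+12+241+92+4+37 = 766 → 02 fe.

02fe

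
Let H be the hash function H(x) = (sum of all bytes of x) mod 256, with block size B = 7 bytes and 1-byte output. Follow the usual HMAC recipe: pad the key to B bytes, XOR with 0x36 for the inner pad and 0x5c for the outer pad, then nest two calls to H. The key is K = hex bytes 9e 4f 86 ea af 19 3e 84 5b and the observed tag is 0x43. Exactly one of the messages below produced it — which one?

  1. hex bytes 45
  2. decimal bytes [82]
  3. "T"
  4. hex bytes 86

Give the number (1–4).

1

Key hex bytes 9e 4f 86 ea af 19 3e 84 5b is 9 bytes > B = 7, so hash it first: H(key) = 42, then zero-pad to 7 bytes: K' = 42 00 00 00 00 00 00.
K' ⊕ ipad = 74 36 36 36 36 36 36; K' ⊕ opad = 1e 5c 5c 5c 5c 5c 5c.
m1: inner = H(74 36 36 36 36 36 36 45) = fd; tag = H(1e 5c 5c 5c 5c 5c 5c fd) = 43 ← matches
m2: inner = H(74 36 36 36 36 36 36 52) = 0a; tag = H(1e 5c 5c 5c 5c 5c 5c 0a) = 50
m3: inner = H(74 36 36 36 36 36 36 54) = 0c; tag = H(1e 5c 5c 5c 5c 5c 5c 0c) = 52
m4: inner = H(74 36 36 36 36 36 36 86) = 3e; tag = H(1e 5c 5c 5c 5c 5c 5c 3e) = 84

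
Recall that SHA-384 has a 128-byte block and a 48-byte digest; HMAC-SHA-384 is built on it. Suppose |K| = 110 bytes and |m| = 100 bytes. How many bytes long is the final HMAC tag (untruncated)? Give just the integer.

The tag is one SHA-384 digest: 48 bytes.

48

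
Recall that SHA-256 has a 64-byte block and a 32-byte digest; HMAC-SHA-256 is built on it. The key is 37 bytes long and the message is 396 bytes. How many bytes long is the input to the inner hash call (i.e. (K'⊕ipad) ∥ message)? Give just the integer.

460

Key is 37 ≤ 64 bytes, zero-padded: |K'| = 64.
Inner input = (K'⊕ipad) ∥ m → 64 + 396 = 460 bytes.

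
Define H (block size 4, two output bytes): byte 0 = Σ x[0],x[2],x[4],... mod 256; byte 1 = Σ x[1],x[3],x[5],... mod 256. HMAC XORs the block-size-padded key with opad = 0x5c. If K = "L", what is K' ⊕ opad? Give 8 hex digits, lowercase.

105c5c5c

Key "L" = 4c is 1 byte ≤ B = 4; zero-pad to 4 bytes: K' = 4c 00 00 00.
XOR each byte with 0x5c: 4c⊕5c=10, 00⊕5c=5c, 00⊕5c=5c, 00⊕5c=5c.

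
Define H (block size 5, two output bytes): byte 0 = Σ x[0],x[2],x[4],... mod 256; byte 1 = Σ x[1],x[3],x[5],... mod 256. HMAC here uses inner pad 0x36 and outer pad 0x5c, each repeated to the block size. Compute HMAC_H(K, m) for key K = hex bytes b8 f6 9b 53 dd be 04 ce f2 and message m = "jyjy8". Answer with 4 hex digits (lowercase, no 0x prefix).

5753

Key hex bytes b8 f6 9b 53 dd be 04 ce f2 is 9 bytes > B = 5, so hash it first: H(key) = 26 d5, then zero-pad to 5 bytes: K' = 26 d5 00 00 00.
K' ⊕ ipad = 10 e3 36 36 36.  K' ⊕ opad = 7a 89 5c 5c 5c.
Inner input = (K'⊕ipad) ∥ m = 10 e3 36 36 36 ∥ 6a 79 6a 79 38.
Inner hash: even-index sum = 366 mod 256 = 110; odd-index sum = 549 mod 256 = 37 → 6e 25.
Outer input = (K'⊕opad) ∥ inner = 7a 89 5c 5c 5c ∥ 6e 25.
Outer hash (tag): even-index sum = 343 mod 256 = 87; odd-index sum = 339 mod 256 = 83 → 57 53.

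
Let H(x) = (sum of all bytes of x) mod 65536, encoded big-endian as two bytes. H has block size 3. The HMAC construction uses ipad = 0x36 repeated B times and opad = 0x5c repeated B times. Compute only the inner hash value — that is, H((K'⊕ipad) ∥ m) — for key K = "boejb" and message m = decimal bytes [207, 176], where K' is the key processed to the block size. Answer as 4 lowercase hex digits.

021d

Key "boejb" = 62 6f 65 6a 62 is 5 bytes > B = 3, so hash it first: H(key) = 02 02, then zero-pad to 3 bytes: K' = 02 02 00.
K' ⊕ ipad = 34 34 36.
Inner input = 34 34 36 ∥ cf b0.
Inner hash: sum = 52+52+54+207+176 = 541 → 02 1d.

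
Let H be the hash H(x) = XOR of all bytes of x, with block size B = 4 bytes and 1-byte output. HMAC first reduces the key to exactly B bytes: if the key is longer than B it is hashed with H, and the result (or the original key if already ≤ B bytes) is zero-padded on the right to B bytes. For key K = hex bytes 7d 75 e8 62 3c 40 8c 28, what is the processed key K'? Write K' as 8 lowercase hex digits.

5a000000

|K| = 8 > B = 4, so first hash the key.
H(K): XOR 7d⊕75⊕e8⊕62⊕3c⊕40⊕8c⊕28 = 5a.
Zero-pad H(K) = 5a to 4 bytes: K' = 5a 00 00 00.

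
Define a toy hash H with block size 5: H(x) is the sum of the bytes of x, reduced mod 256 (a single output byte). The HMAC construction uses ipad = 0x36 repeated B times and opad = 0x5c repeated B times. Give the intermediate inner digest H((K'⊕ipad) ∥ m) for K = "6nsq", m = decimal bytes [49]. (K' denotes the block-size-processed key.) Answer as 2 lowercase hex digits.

Key "6nsq" = 36 6e 73 71 is 4 bytes ≤ B = 5; zero-pad to 5 bytes: K' = 36 6e 73 71 00.
K' ⊕ ipad = 00 58 45 47 36.
Inner input = 00 58 45 47 36 ∥ 31.
Inner hash: sum = 0+88+69+71+54+49 = 331; mod 256 = 75 → 4b.

4b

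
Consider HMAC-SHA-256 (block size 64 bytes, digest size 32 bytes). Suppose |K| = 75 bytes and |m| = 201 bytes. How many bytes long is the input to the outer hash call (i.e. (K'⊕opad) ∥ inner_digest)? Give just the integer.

Key is 75 > 64 bytes, so it is hashed to 32 bytes then zero-padded to 64: |K'| = 64.
Outer input = (K'⊕opad) ∥ H(inner) → 64 + 32 = 96 bytes.

96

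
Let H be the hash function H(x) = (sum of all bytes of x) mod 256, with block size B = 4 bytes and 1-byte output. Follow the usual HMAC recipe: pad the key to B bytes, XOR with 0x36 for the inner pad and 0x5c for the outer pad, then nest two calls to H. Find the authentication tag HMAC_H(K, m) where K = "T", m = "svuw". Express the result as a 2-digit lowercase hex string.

f5

Key "T" = 54 is 1 byte ≤ B = 4; zero-pad to 4 bytes: K' = 54 00 00 00.
K' ⊕ ipad = 62 36 36 36.  K' ⊕ opad = 08 5c 5c 5c.
Inner input = (K'⊕ipad) ∥ m = 62 36 36 36 ∥ 73 76 75 77.
Inner hash: sum = 98+54+54+54+115+118+117+119 = 729; mod 256 = 217 → d9.
Outer input = (K'⊕opad) ∥ inner = 08 5c 5c 5c ∥ d9.
Outer hash (tag): sum = 8+92+92+92+217 = 501; mod 256 = 245 → f5.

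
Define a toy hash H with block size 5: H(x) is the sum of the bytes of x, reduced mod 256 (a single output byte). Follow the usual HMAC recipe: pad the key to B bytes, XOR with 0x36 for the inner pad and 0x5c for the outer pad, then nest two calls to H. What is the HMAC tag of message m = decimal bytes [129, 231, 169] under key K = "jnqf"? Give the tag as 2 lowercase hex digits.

bd

Key "jnqf" = 6a 6e 71 66 is 4 bytes ≤ B = 5; zero-pad to 5 bytes: K' = 6a 6e 71 66 00.
K' ⊕ ipad = 5c 58 47 50 36.  K' ⊕ opad = 36 32 2d 3a 5c.
Inner input = (K'⊕ipad) ∥ m = 5c 58 47 50 36 ∥ 81 e7 a9.
Inner hash: sum = 92+88+71+80+54+129+231+169 = 914; mod 256 = 146 → 92.
Outer input = (K'⊕opad) ∥ inner = 36 32 2d 3a 5c ∥ 92.
Outer hash (tag): sum = 54+50+45+58+92+146 = 445; mod 256 = 189 → bd.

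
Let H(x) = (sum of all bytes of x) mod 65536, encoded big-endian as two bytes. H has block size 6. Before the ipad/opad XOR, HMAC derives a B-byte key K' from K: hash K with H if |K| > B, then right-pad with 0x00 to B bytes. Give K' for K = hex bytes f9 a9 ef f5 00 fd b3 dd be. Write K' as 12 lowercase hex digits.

06d100000000

|K| = 9 > B = 6, so first hash the key.
H(K): sum = 249+169+239+245+0+253+179+221+190 = 1745 → 06 d1.
Zero-pad H(K) = 06 d1 to 6 bytes: K' = 06 d1 00 00 00 00.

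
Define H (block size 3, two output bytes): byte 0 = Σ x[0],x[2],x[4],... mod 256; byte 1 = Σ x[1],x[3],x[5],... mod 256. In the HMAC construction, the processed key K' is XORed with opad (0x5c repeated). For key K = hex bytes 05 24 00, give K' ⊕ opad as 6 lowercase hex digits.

Key hex bytes 05 24 00 is exactly B = 3 bytes: K' = 05 24 00.
XOR each byte with 0x5c: 05⊕5c=59, 24⊕5c=78, 00⊕5c=5c.

59785c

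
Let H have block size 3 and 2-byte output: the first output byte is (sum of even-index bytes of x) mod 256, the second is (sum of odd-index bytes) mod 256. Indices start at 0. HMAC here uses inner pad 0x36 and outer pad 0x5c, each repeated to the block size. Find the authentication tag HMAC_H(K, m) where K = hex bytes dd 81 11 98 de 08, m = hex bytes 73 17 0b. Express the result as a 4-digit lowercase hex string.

Key hex bytes dd 81 11 98 de 08 is 6 bytes > B = 3, so hash it first: H(key) = cc 21, then zero-pad to 3 bytes: K' = cc 21 00.
K' ⊕ ipad = fa 17 36.  K' ⊕ opad = 90 7d 5c.
Inner input = (K'⊕ipad) ∥ m = fa 17 36 ∥ 73 17 0b.
Inner hash: even-index sum = 327 mod 256 = 71; odd-index sum = 149 mod 256 = 149 → 47 95.
Outer input = (K'⊕opad) ∥ inner = 90 7d 5c ∥ 47 95.
Outer hash (tag): even-index sum = 385 mod 256 = 129; odd-index sum = 196 mod 256 = 196 → 81 c4.

81c4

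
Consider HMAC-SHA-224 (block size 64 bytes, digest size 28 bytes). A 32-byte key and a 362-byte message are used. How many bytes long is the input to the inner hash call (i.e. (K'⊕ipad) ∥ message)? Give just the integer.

426

Key is 32 ≤ 64 bytes, zero-padded: |K'| = 64.
Inner input = (K'⊕ipad) ∥ m → 64 + 362 = 426 bytes.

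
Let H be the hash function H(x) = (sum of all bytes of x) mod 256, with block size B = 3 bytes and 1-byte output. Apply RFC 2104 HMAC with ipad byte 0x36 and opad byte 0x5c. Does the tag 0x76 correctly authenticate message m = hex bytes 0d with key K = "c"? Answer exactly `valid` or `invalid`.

Key "c" = 63 is 1 byte ≤ B = 3; zero-pad to 3 bytes: K' = 63 00 00.
K' ⊕ ipad = 55 36 36; K' ⊕ opad = 3f 5c 5c.
Inner hash: sum = 85+54+54+13 = 206 → ce.
Outer hash (recomputed tag): sum = 63+92+92+206 = 453; mod 256 = 197 → c5.
Recomputed tag = c5; claimed = 76 → mismatch.

invalid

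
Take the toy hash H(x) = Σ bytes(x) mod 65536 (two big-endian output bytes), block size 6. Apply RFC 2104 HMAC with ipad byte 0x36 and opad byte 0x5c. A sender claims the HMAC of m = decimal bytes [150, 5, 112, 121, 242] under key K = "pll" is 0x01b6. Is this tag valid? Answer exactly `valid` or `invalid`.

Key "pll" = 70 6c 6c is 3 bytes ≤ B = 6; zero-pad to 6 bytes: K' = 70 6c 6c 00 00 00.
K' ⊕ ipad = 46 5a 5a 36 36 36; K' ⊕ opad = 2c 30 30 5c 5c 5c.
Inner hash: sum = 70+90+90+54+54+54+150+5+112+121+242 = 1042 → 04 12.
Outer hash (recomputed tag): sum = 44+48+48+92+92+92+4+18 = 438 → 01 b6.
Recomputed tag = 01b6; claimed = 01b6 → match.

valid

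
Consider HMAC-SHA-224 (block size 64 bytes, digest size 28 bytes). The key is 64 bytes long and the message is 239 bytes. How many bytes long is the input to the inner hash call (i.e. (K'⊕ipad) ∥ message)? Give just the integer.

Key is 64 ≤ 64 bytes, zero-padded: |K'| = 64.
Inner input = (K'⊕ipad) ∥ m → 64 + 239 = 303 bytes.

303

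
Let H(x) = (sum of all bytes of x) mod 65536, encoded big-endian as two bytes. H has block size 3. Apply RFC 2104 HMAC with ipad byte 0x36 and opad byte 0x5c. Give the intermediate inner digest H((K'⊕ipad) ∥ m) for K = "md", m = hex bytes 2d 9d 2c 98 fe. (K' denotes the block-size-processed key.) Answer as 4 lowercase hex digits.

036f

Key "md" = 6d 64 is 2 bytes ≤ B = 3; zero-pad to 3 bytes: K' = 6d 64 00.
K' ⊕ ipad = 5b 52 36.
Inner input = 5b 52 36 ∥ 2d 9d 2c 98 fe.
Inner hash: sum = 91+82+54+45+157+44+152+254 = 879 → 03 6f.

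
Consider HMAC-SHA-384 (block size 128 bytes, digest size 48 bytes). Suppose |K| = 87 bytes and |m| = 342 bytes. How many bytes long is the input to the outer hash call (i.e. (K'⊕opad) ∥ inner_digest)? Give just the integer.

176

Key is 87 ≤ 128 bytes, zero-padded: |K'| = 128.
Outer input = (K'⊕opad) ∥ H(inner) → 128 + 48 = 176 bytes.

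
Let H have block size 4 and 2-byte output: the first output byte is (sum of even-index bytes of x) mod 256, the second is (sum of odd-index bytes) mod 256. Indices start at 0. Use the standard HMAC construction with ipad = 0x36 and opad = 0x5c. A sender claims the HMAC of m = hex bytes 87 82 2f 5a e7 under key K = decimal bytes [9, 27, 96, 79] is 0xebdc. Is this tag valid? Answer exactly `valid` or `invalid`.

invalid

Key decimal bytes [9, 27, 96, 79] = 09 1b 60 4f is exactly B = 4 bytes: K' = 09 1b 60 4f.
K' ⊕ ipad = 3f 2d 56 79; K' ⊕ opad = 55 47 3c 13.
Inner hash: even-index sum = 562 mod 256 = 50; odd-index sum = 386 mod 256 = 130 → 32 82.
Outer hash (recomputed tag): even-index sum = 195 mod 256 = 195; odd-index sum = 220 mod 256 = 220 → c3 dc.
Recomputed tag = c3dc; claimed = ebdc → mismatch.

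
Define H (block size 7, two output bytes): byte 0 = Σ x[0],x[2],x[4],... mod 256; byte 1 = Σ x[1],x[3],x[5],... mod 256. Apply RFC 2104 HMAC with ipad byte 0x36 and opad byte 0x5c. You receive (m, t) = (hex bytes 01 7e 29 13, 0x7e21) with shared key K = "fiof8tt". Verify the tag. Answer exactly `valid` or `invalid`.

invalid

Key "fiof8tt" = 66 69 6f 66 38 74 74 is exactly B = 7 bytes: K' = 66 69 6f 66 38 74 74.
K' ⊕ ipad = 50 5f 59 50 0e 42 42; K' ⊕ opad = 3a 35 33 3a 64 28 28.
Inner hash: even-index sum = 394 mod 256 = 138; odd-index sum = 283 mod 256 = 27 → 8a 1b.
Outer hash (recomputed tag): even-index sum = 276 mod 256 = 20; odd-index sum = 289 mod 256 = 33 → 14 21.
Recomputed tag = 1421; claimed = 7e21 → mismatch.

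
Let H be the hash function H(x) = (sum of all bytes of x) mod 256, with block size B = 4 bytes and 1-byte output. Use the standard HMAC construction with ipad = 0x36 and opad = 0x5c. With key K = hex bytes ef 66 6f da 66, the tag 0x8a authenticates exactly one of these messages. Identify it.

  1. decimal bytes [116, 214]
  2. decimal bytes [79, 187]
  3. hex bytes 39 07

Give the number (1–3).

Key hex bytes ef 66 6f da 66 is 5 bytes > B = 4, so hash it first: H(key) = 04, then zero-pad to 4 bytes: K' = 04 00 00 00.
K' ⊕ ipad = 32 36 36 36; K' ⊕ opad = 58 5c 5c 5c.
m1: inner = H(32 36 36 36 74 d6) = 1e; tag = H(58 5c 5c 5c 1e) = 8a ← matches
m2: inner = H(32 36 36 36 4f bb) = de; tag = H(58 5c 5c 5c de) = 4a
m3: inner = H(32 36 36 36 39 07) = 14; tag = H(58 5c 5c 5c 14) = 80

1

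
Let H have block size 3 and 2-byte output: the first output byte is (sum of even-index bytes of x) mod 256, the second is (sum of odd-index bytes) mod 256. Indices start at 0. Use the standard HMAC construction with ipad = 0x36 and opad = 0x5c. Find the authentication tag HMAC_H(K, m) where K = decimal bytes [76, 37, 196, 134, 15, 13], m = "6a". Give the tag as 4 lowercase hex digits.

63a4

Key decimal bytes [76, 37, 196, 134, 15, 13] = 4c 25 c4 86 0f 0d is 6 bytes > B = 3, so hash it first: H(key) = 1f b8, then zero-pad to 3 bytes: K' = 1f b8 00.
K' ⊕ ipad = 29 8e 36.  K' ⊕ opad = 43 e4 5c.
Inner input = (K'⊕ipad) ∥ m = 29 8e 36 ∥ 36 61.
Inner hash: even-index sum = 192 mod 256 = 192; odd-index sum = 196 mod 256 = 196 → c0 c4.
Outer input = (K'⊕opad) ∥ inner = 43 e4 5c ∥ c0 c4.
Outer hash (tag): even-index sum = 355 mod 256 = 99; odd-index sum = 420 mod 256 = 164 → 63 a4.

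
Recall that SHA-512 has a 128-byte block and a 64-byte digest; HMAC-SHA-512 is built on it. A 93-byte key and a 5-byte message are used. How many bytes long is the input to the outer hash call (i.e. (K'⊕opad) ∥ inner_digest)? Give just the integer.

192

Key is 93 ≤ 128 bytes, zero-padded: |K'| = 128.
Outer input = (K'⊕opad) ∥ H(inner) → 128 + 64 = 192 bytes.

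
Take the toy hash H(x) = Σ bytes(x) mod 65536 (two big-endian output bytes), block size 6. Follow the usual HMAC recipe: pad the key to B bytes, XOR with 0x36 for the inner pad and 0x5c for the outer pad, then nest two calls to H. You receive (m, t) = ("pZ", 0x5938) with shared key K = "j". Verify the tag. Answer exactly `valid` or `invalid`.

invalid

Key "j" = 6a is 1 byte ≤ B = 6; zero-pad to 6 bytes: K' = 6a 00 00 00 00 00.
K' ⊕ ipad = 5c 36 36 36 36 36; K' ⊕ opad = 36 5c 5c 5c 5c 5c.
Inner hash: sum = 92+54+54+54+54+54+112+90 = 564 → 02 34.
Outer hash (recomputed tag): sum = 54+92+92+92+92+92+2+52 = 568 → 02 38.
Recomputed tag = 0238; claimed = 5938 → mismatch.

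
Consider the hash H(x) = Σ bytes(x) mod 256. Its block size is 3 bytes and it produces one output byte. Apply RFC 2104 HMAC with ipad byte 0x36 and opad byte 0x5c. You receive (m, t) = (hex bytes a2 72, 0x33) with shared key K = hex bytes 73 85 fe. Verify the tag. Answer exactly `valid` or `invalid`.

invalid

Key hex bytes 73 85 fe is exactly B = 3 bytes: K' = 73 85 fe.
K' ⊕ ipad = 45 b3 c8; K' ⊕ opad = 2f d9 a2.
Inner hash: sum = 69+179+200+162+114 = 724; mod 256 = 212 → d4.
Outer hash (recomputed tag): sum = 47+217+162+212 = 638; mod 256 = 126 → 7e.
Recomputed tag = 7e; claimed = 33 → mismatch.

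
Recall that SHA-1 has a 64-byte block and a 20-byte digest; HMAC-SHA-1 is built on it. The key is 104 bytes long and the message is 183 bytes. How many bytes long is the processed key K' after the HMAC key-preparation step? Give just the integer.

Key is 104 > 64 bytes, so it is hashed to 20 bytes then zero-padded to 64: |K'| = 64.

64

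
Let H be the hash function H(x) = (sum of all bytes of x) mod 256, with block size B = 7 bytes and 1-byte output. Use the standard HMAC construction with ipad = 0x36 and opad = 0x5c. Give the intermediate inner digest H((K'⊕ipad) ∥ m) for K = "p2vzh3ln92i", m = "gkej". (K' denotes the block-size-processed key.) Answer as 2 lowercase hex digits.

Key "p2vzh3ln92i" = 70 32 76 7a 68 33 6c 6e 39 32 69 is 11 bytes > B = 7, so hash it first: H(key) = db, then zero-pad to 7 bytes: K' = db 00 00 00 00 00 00.
K' ⊕ ipad = ed 36 36 36 36 36 36.
Inner input = ed 36 36 36 36 36 36 ∥ 67 6b 65 6a.
Inner hash: sum = 237+54+54+54+54+54+54+103+107+101+106 = 978; mod 256 = 210 → d2.

d2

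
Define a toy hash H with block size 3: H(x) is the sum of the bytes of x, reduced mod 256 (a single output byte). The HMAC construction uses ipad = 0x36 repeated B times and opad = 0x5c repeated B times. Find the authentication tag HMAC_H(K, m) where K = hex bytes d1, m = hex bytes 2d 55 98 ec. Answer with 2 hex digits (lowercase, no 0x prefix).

9e

Key hex bytes d1 is 1 byte ≤ B = 3; zero-pad to 3 bytes: K' = d1 00 00.
K' ⊕ ipad = e7 36 36.  K' ⊕ opad = 8d 5c 5c.
Inner input = (K'⊕ipad) ∥ m = e7 36 36 ∥ 2d 55 98 ec.
Inner hash: sum = 231+54+54+45+85+152+236 = 857; mod 256 = 89 → 59.
Outer input = (K'⊕opad) ∥ inner = 8d 5c 5c ∥ 59.
Outer hash (tag): sum = 141+92+92+89 = 414; mod 256 = 158 → 9e.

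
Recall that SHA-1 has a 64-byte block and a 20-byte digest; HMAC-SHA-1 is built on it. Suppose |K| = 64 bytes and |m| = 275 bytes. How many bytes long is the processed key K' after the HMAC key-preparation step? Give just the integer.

64

Key is 64 ≤ 64 bytes, zero-padded: |K'| = 64.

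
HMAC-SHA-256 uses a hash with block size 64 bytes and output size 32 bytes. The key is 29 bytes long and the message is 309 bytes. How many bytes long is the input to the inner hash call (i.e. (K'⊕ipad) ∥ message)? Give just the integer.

373

Key is 29 ≤ 64 bytes, zero-padded: |K'| = 64.
Inner input = (K'⊕ipad) ∥ m → 64 + 309 = 373 bytes.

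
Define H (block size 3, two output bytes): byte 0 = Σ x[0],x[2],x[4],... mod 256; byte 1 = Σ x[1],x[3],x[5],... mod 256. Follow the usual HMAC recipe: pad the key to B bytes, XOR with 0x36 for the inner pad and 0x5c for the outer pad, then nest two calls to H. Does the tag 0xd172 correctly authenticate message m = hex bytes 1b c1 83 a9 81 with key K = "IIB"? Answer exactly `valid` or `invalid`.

valid

Key "IIB" = 49 49 42 is exactly B = 3 bytes: K' = 49 49 42.
K' ⊕ ipad = 7f 7f 74; K' ⊕ opad = 15 15 1e.
Inner hash: even-index sum = 605 mod 256 = 93; odd-index sum = 414 mod 256 = 158 → 5d 9e.
Outer hash (recomputed tag): even-index sum = 209 mod 256 = 209; odd-index sum = 114 mod 256 = 114 → d1 72.
Recomputed tag = d172; claimed = d172 → match.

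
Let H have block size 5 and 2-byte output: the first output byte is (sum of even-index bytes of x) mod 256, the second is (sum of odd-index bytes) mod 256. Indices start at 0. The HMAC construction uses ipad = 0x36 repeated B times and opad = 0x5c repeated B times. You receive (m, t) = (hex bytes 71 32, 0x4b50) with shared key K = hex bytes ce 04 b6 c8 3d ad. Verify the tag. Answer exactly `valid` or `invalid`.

invalid

Key hex bytes ce 04 b6 c8 3d ad is 6 bytes > B = 5, so hash it first: H(key) = c1 79, then zero-pad to 5 bytes: K' = c1 79 00 00 00.
K' ⊕ ipad = f7 4f 36 36 36; K' ⊕ opad = 9d 25 5c 5c 5c.
Inner hash: even-index sum = 405 mod 256 = 149; odd-index sum = 246 mod 256 = 246 → 95 f6.
Outer hash (recomputed tag): even-index sum = 587 mod 256 = 75; odd-index sum = 278 mod 256 = 22 → 4b 16.
Recomputed tag = 4b16; claimed = 4b50 → mismatch.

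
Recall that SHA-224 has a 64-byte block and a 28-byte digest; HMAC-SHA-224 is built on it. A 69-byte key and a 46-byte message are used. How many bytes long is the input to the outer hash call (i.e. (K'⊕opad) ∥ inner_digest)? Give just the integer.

92

Key is 69 > 64 bytes, so it is hashed to 28 bytes then zero-padded to 64: |K'| = 64.
Outer input = (K'⊕opad) ∥ H(inner) → 64 + 28 = 92 bytes.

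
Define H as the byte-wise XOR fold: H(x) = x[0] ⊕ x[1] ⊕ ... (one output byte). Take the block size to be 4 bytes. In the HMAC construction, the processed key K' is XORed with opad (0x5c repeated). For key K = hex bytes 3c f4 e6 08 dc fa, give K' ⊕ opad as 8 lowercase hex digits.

Key hex bytes 3c f4 e6 08 dc fa is 6 bytes > B = 4, so hash it first: H(key) = 00, then zero-pad to 4 bytes: K' = 00 00 00 00.
XOR each byte with 0x5c: 00⊕5c=5c, 00⊕5c=5c, 00⊕5c=5c, 00⊕5c=5c.

5c5c5c5c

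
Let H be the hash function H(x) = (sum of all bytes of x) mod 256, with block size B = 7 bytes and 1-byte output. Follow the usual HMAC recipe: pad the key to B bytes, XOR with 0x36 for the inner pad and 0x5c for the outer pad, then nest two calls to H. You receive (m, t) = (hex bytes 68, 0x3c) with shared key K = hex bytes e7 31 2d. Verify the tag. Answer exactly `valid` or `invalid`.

valid

Key hex bytes e7 31 2d is 3 bytes ≤ B = 7; zero-pad to 7 bytes: K' = e7 31 2d 00 00 00 00.
K' ⊕ ipad = d1 07 1b 36 36 36 36; K' ⊕ opad = bb 6d 71 5c 5c 5c 5c.
Inner hash: sum = 209+7+27+54+54+54+54+104 = 563; mod 256 = 51 → 33.
Outer hash (recomputed tag): sum = 187+109+113+92+92+92+92+51 = 828; mod 256 = 60 → 3c.
Recomputed tag = 3c; claimed = 3c → match.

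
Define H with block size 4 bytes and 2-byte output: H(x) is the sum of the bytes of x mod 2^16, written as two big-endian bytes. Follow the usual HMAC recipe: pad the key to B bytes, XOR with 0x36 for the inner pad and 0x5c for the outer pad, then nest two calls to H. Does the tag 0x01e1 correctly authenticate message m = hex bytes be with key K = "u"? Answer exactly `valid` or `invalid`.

valid

Key "u" = 75 is 1 byte ≤ B = 4; zero-pad to 4 bytes: K' = 75 00 00 00.
K' ⊕ ipad = 43 36 36 36; K' ⊕ opad = 29 5c 5c 5c.
Inner hash: sum = 67+54+54+54+190 = 419 → 01 a3.
Outer hash (recomputed tag): sum = 41+92+92+92+1+163 = 481 → 01 e1.
Recomputed tag = 01e1; claimed = 01e1 → match.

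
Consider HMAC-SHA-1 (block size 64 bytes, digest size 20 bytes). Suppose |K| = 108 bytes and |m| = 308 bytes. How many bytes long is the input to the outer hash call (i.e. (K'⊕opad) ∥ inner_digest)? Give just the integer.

Key is 108 > 64 bytes, so it is hashed to 20 bytes then zero-padded to 64: |K'| = 64.
Outer input = (K'⊕opad) ∥ H(inner) → 64 + 20 = 84 bytes.

84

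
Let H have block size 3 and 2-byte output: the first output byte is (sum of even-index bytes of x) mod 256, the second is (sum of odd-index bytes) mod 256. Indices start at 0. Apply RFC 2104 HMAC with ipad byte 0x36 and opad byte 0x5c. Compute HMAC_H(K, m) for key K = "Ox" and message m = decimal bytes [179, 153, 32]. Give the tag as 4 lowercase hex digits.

906c

Key "Ox" = 4f 78 is 2 bytes ≤ B = 3; zero-pad to 3 bytes: K' = 4f 78 00.
K' ⊕ ipad = 79 4e 36.  K' ⊕ opad = 13 24 5c.
Inner input = (K'⊕ipad) ∥ m = 79 4e 36 ∥ b3 99 20.
Inner hash: even-index sum = 328 mod 256 = 72; odd-index sum = 289 mod 256 = 33 → 48 21.
Outer input = (K'⊕opad) ∥ inner = 13 24 5c ∥ 48 21.
Outer hash (tag): even-index sum = 144 mod 256 = 144; odd-index sum = 108 mod 256 = 108 → 90 6c.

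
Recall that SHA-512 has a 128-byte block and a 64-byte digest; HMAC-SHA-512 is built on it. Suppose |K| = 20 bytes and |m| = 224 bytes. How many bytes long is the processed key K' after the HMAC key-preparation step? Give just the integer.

128

Key is 20 ≤ 128 bytes, zero-padded: |K'| = 128.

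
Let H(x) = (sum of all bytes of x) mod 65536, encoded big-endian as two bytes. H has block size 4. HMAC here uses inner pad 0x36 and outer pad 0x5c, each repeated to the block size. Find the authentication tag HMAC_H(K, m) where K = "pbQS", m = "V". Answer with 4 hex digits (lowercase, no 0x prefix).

Key "pbQS" = 70 62 51 53 is exactly B = 4 bytes: K' = 70 62 51 53.
K' ⊕ ipad = 46 54 67 65.  K' ⊕ opad = 2c 3e 0d 0f.
Inner input = (K'⊕ipad) ∥ m = 46 54 67 65 ∥ 56.
Inner hash: sum = 70+84+103+101+86 = 444 → 01 bc.
Outer input = (K'⊕opad) ∥ inner = 2c 3e 0d 0f ∥ 01 bc.
Outer hash (tag): sum = 44+62+13+15+1+188 = 323 → 01 43.

0143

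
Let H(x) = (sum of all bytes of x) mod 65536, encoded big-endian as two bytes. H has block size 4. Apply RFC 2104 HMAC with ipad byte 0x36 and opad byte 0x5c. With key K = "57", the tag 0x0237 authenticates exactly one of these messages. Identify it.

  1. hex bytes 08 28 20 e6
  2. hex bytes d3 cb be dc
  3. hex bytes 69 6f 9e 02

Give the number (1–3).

Key "57" = 35 37 is 2 bytes ≤ B = 4; zero-pad to 4 bytes: K' = 35 37 00 00.
K' ⊕ ipad = 03 01 36 36; K' ⊕ opad = 69 6b 5c 5c.
m1: inner = H(03 01 36 36 08 28 20 e6) = 01 a6; tag = H(69 6b 5c 5c 01 a6) = 0233
m2: inner = H(03 01 36 36 d3 cb be dc) = 03 a8; tag = H(69 6b 5c 5c 03 a8) = 0237 ← matches
m3: inner = H(03 01 36 36 69 6f 9e 02) = 01 e8; tag = H(69 6b 5c 5c 01 e8) = 0275

2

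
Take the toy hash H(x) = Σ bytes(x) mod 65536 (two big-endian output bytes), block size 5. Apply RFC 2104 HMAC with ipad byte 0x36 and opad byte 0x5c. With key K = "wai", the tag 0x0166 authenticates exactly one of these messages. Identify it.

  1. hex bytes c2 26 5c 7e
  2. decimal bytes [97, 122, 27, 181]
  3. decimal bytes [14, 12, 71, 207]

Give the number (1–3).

Key "wai" = 77 61 69 is 3 bytes ≤ B = 5; zero-pad to 5 bytes: K' = 77 61 69 00 00.
K' ⊕ ipad = 41 57 5f 36 36; K' ⊕ opad = 2b 3d 35 5c 5c.
m1: inner = H(41 57 5f 36 36 c2 26 5c 7e) = 03 25; tag = H(2b 3d 35 5c 5c 03 25) = 017d
m2: inner = H(41 57 5f 36 36 61 7a 1b b5) = 03 0e; tag = H(2b 3d 35 5c 5c 03 0e) = 0166 ← matches
m3: inner = H(41 57 5f 36 36 0e 0c 47 cf) = 02 93; tag = H(2b 3d 35 5c 5c 02 93) = 01ea

2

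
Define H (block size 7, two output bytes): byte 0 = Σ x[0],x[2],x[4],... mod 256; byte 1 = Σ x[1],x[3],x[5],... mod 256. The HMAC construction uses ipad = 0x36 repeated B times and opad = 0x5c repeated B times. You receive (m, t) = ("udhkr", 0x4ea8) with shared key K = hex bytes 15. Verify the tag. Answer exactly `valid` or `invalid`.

Key hex bytes 15 is 1 byte ≤ B = 7; zero-pad to 7 bytes: K' = 15 00 00 00 00 00 00.
K' ⊕ ipad = 23 36 36 36 36 36 36; K' ⊕ opad = 49 5c 5c 5c 5c 5c 5c.
Inner hash: even-index sum = 404 mod 256 = 148; odd-index sum = 497 mod 256 = 241 → 94 f1.
Outer hash (recomputed tag): even-index sum = 590 mod 256 = 78; odd-index sum = 424 mod 256 = 168 → 4e a8.
Recomputed tag = 4ea8; claimed = 4ea8 → match.

valid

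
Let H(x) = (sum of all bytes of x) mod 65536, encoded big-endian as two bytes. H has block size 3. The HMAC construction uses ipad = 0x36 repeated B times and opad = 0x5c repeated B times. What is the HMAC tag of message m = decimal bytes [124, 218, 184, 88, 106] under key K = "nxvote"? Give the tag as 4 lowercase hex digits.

Key "nxvote" = 6e 78 76 6f 74 65 is 6 bytes > B = 3, so hash it first: H(key) = 02 a4, then zero-pad to 3 bytes: K' = 02 a4 00.
K' ⊕ ipad = 34 92 36.  K' ⊕ opad = 5e f8 5c.
Inner input = (K'⊕ipad) ∥ m = 34 92 36 ∥ 7c da b8 58 6a.
Inner hash: sum = 52+146+54+124+218+184+88+106 = 972 → 03 cc.
Outer input = (K'⊕opad) ∥ inner = 5e f8 5c ∥ 03 cc.
Outer hash (tag): sum = 94+248+92+3+204 = 641 → 02 81.

0281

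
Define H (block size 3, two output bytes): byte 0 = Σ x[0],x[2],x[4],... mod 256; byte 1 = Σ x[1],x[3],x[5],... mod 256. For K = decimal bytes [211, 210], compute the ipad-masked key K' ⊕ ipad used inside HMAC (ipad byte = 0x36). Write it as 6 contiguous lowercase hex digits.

Key decimal bytes [211, 210] = d3 d2 is 2 bytes ≤ B = 3; zero-pad to 3 bytes: K' = d3 d2 00.
XOR each byte with 0x36: d3⊕36=e5, d2⊕36=e4, 00⊕36=36.

e5e436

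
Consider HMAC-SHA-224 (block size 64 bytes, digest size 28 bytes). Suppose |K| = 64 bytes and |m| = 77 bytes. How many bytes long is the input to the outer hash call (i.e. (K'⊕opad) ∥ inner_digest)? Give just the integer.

Key is 64 ≤ 64 bytes, zero-padded: |K'| = 64.
Outer input = (K'⊕opad) ∥ H(inner) → 64 + 28 = 92 bytes.

92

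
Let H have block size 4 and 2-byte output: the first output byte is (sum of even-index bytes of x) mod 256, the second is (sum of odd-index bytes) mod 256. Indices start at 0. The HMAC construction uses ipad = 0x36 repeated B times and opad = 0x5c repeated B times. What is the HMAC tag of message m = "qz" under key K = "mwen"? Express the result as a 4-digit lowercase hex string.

8970

Key "mwen" = 6d 77 65 6e is exactly B = 4 bytes: K' = 6d 77 65 6e.
K' ⊕ ipad = 5b 41 53 58.  K' ⊕ opad = 31 2b 39 32.
Inner input = (K'⊕ipad) ∥ m = 5b 41 53 58 ∥ 71 7a.
Inner hash: even-index sum = 287 mod 256 = 31; odd-index sum = 275 mod 256 = 19 → 1f 13.
Outer input = (K'⊕opad) ∥ inner = 31 2b 39 32 ∥ 1f 13.
Outer hash (tag): even-index sum = 137 mod 256 = 137; odd-index sum = 112 mod 256 = 112 → 89 70.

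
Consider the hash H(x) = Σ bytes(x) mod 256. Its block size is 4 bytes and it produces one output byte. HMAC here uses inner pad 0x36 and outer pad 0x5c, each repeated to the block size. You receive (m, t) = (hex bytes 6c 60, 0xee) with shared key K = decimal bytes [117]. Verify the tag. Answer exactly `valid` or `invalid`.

valid

Key decimal bytes [117] = 75 is 1 byte ≤ B = 4; zero-pad to 4 bytes: K' = 75 00 00 00.
K' ⊕ ipad = 43 36 36 36; K' ⊕ opad = 29 5c 5c 5c.
Inner hash: sum = 67+54+54+54+108+96 = 433; mod 256 = 177 → b1.
Outer hash (recomputed tag): sum = 41+92+92+92+177 = 494; mod 256 = 238 → ee.
Recomputed tag = ee; claimed = ee → match.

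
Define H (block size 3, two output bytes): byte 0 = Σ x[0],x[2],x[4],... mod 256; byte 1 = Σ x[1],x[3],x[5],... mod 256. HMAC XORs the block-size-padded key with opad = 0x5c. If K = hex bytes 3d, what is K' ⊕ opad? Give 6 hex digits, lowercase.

615c5c

Key hex bytes 3d is 1 byte ≤ B = 3; zero-pad to 3 bytes: K' = 3d 00 00.
XOR each byte with 0x5c: 3d⊕5c=61, 00⊕5c=5c, 00⊕5c=5c.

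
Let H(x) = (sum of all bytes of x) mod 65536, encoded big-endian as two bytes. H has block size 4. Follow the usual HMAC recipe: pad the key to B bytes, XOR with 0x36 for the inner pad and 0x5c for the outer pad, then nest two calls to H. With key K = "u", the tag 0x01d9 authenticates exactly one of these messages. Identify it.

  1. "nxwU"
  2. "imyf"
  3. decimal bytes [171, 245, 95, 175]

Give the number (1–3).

Key "u" = 75 is 1 byte ≤ B = 4; zero-pad to 4 bytes: K' = 75 00 00 00.
K' ⊕ ipad = 43 36 36 36; K' ⊕ opad = 29 5c 5c 5c.
m1: inner = H(43 36 36 36 6e 78 77 55) = 02 97; tag = H(29 5c 5c 5c 02 97) = 01d6
m2: inner = H(43 36 36 36 69 6d 79 66) = 02 9a; tag = H(29 5c 5c 5c 02 9a) = 01d9 ← matches
m3: inner = H(43 36 36 36 ab f5 5f af) = 03 93; tag = H(29 5c 5c 5c 03 93) = 01d3

2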